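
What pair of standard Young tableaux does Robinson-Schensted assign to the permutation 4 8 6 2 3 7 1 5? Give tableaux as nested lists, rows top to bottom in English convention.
Insert each entry of the permutation into P by Schensted row insertion, recording in Q the position of each new cell.

After inserting 4: P = [[4]].
After inserting 8: P = [[4, 8]].
After inserting 6: P = [[4, 6], [8]].
After inserting 2: P = [[2, 6], [4], [8]].
After inserting 3: P = [[2, 3], [4, 6], [8]].
After inserting 7: P = [[2, 3, 7], [4, 6], [8]].
After inserting 1: P = [[1, 3, 7], [2, 6], [4], [8]].
After inserting 5: P = [[1, 3, 5], [2, 6, 7], [4], [8]].

So P = [[1, 3, 5], [2, 6, 7], [4], [8]], Q = [[1, 2, 6], [3, 5, 8], [4], [7]].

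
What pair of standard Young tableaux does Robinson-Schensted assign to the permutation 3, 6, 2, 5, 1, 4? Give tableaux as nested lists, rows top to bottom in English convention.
P = [[1, 4], [2, 5], [3, 6]], Q = [[1, 2], [3, 4], [5, 6]]

Insert each entry of the permutation into P by Schensted row insertion, recording in Q the position of each new cell.

Insert 3: appended to row 1. P = [[3]].
Insert 6: appended to row 1. P = [[3, 6]].
Insert 2: 2 bumps 3 from row 1; 3 starts row 2. P = [[2, 6], [3]].
Insert 5: 5 bumps 6 from row 1; 6 appends to row 2. P = [[2, 5], [3, 6]].
Insert 1: 1 bumps 2 from row 1; 2 bumps 3 from row 2; 3 starts row 3. P = [[1, 5], [2, 6], [3]].
Insert 4: 4 bumps 5 from row 1; 5 bumps 6 from row 2; 6 appends to row 3. P = [[1, 4], [2, 5], [3, 6]].

So P = [[1, 4], [2, 5], [3, 6]], Q = [[1, 2], [3, 4], [5, 6]].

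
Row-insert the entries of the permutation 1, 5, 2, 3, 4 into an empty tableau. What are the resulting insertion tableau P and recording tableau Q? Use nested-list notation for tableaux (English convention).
Insert each entry of the permutation into P by Schensted row insertion, recording in Q the position of each new cell.

Insert 1: appended to row 1. P = [[1]].
Insert 5: appended to row 1. P = [[1, 5]].
Insert 2: 2 bumps 5 from row 1; 5 starts row 2. P = [[1, 2], [5]].
Insert 3: appended to row 1. P = [[1, 2, 3], [5]].
Insert 4: appended to row 1. P = [[1, 2, 3, 4], [5]].

So P = [[1, 2, 3, 4], [5]], Q = [[1, 2, 4, 5], [3]].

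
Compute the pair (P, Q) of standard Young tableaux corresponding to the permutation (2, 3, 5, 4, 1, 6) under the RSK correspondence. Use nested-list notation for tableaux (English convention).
Insert each entry of the permutation into P by Schensted row insertion, recording in Q the position of each new cell.

Insert 2: appended to row 1. P = [[2]].
Insert 3: appended to row 1. P = [[2, 3]].
Insert 5: appended to row 1. P = [[2, 3, 5]].
Insert 4: 4 bumps 5 from row 1; 5 starts row 2. P = [[2, 3, 4], [5]].
Insert 1: 1 bumps 2 from row 1; 2 bumps 5 from row 2; 5 starts row 3. P = [[1, 3, 4], [2], [5]].
Insert 6: appended to row 1. P = [[1, 3, 4, 6], [2], [5]].

So P = [[1, 3, 4, 6], [2], [5]], Q = [[1, 2, 3, 6], [4], [5]].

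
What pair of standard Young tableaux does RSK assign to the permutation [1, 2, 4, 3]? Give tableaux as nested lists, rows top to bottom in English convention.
Insert each entry of the permutation into P by Schensted row insertion, recording in Q the position of each new cell.

Insert 1: appended to row 1. P = [[1]].
Insert 2: appended to row 1. P = [[1, 2]].
Insert 4: appended to row 1. P = [[1, 2, 4]].
Insert 3: 3 bumps 4 from row 1; 4 starts row 2. P = [[1, 2, 3], [4]].

So P = [[1, 2, 3], [4]], Q = [[1, 2, 3], [4]].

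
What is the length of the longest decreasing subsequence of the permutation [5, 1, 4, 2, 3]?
3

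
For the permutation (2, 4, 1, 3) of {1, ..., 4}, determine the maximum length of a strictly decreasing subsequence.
2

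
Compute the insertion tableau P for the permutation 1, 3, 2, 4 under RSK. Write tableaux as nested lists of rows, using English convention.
P = [[1, 2, 4], [3]]

After inserting 1: P = [[1]].
After inserting 3: P = [[1, 3]].
After inserting 2: P = [[1, 2], [3]].
After inserting 4: P = [[1, 2, 4], [3]].

So P = [[1, 2, 4], [3]].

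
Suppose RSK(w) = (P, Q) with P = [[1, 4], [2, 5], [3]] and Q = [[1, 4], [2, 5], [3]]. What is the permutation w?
Reverse the RSK construction: for i from n down to 1, find the cell of Q containing i, remove the entry at that cell from P, and reverse-bump it up through P; the value ejected from row 1 is w(i).

Step i=5: Q has 5 at row 2, column 2; remove 5 from row 2 of P and reverse-bump: 5 enters row 1 and ejects 4. So w(5) = 4. P is now [[1, 5], [2], [3]].
Step i=4: Q has 4 at row 1, column 2; remove that cell from P, ejecting 5. So w(4) = 5. P is now [[1], [2], [3]].
Step i=3: Q has 3 at row 3, column 1; remove 3 from row 3 of P and reverse-bump: 3 enters row 2 and ejects 2; 2 enters row 1 and ejects 1. So w(3) = 1. P is now [[2], [3]].
Step i=2: Q has 2 at row 2, column 1; remove 3 from row 2 of P and reverse-bump: 3 enters row 1 and ejects 2. So w(2) = 2. P is now [[3]].
Step i=1: Q has 1 at row 1, column 1; remove that cell from P, ejecting 3. So w(1) = 3. P is now [].

So w = 3 2 1 5 4.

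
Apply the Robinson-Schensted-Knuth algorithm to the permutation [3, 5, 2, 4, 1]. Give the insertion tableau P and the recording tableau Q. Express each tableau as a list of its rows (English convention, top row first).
Insert each entry of the permutation into P by Schensted row insertion, recording in Q the position of each new cell.

Insert 3: appended to row 1. P = [[3]].
Insert 5: appended to row 1. P = [[3, 5]].
Insert 2: 2 bumps 3 from row 1; 3 starts row 2. P = [[2, 5], [3]].
Insert 4: 4 bumps 5 from row 1; 5 appends to row 2. P = [[2, 4], [3, 5]].
Insert 1: 1 bumps 2 from row 1; 2 bumps 3 from row 2; 3 starts row 3. P = [[1, 4], [2, 5], [3]].

So P = [[1, 4], [2, 5], [3]], Q = [[1, 2], [3, 4], [5]].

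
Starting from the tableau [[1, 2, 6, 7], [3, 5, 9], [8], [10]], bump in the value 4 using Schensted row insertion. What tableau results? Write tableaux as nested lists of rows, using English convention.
In row 1, 4 replaces 6 (the leftmost entry greater than 4); 6 is bumped to row 2. In row 2, 6 replaces 9 (the leftmost entry greater than 6); 9 is bumped to row 3. 9 is appended to row 3. The new tableau is [[1, 2, 4, 7], [3, 5, 6], [8, 9], [10]].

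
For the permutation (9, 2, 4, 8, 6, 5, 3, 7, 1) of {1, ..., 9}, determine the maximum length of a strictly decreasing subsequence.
6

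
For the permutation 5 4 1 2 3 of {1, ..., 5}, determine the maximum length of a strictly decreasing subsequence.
3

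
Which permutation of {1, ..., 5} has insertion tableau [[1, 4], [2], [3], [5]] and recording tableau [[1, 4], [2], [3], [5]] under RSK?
Reverse the RSK construction: for i from n down to 1, find the cell of Q containing i, remove the entry at that cell from P, and reverse-bump it up through P; the value ejected from row 1 is w(i).

Step i=5: Q has 5 at row 4, column 1; remove 5 from row 4 of P and reverse-bump: 5 enters row 3 and ejects 3; 3 enters row 2 and ejects 2; 2 enters row 1 and ejects 1. So w(5) = 1. P is now [[2, 4], [3], [5]].
Step i=4: Q has 4 at row 1, column 2; remove that cell from P, ejecting 4. So w(4) = 4. P is now [[2], [3], [5]].
Step i=3: Q has 3 at row 3, column 1; remove 5 from row 3 of P and reverse-bump: 5 enters row 2 and ejects 3; 3 enters row 1 and ejects 2. So w(3) = 2. P is now [[3], [5]].
Step i=2: Q has 2 at row 2, column 1; remove 5 from row 2 of P and reverse-bump: 5 enters row 1 and ejects 3. So w(2) = 3. P is now [[5]].
Step i=1: Q has 1 at row 1, column 1; remove that cell from P, ejecting 5. So w(1) = 5. P is now [].

So w = 5 3 2 4 1.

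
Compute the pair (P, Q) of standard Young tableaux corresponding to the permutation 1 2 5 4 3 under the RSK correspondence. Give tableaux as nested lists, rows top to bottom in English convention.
Insert each entry of the permutation into P by Schensted row insertion, recording in Q the position of each new cell.

Insert 1: appended to row 1. P = [[1]].
Insert 2: appended to row 1. P = [[1, 2]].
Insert 5: appended to row 1. P = [[1, 2, 5]].
Insert 4: 4 bumps 5 from row 1; 5 starts row 2. P = [[1, 2, 4], [5]].
Insert 3: 3 bumps 4 from row 1; 4 bumps 5 from row 2; 5 starts row 3. P = [[1, 2, 3], [4], [5]].

So P = [[1, 2, 3], [4], [5]], Q = [[1, 2, 3], [4], [5]].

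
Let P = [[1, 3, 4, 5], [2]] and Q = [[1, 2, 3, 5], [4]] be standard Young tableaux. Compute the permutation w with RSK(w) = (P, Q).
Reverse the RSK construction: for i from n down to 1, find the cell of Q containing i, remove the entry at that cell from P, and reverse-bump it up through P; the value ejected from row 1 is w(i).

Step i=5: Q has 5 at row 1, column 4; remove that cell from P, ejecting 5. So w(5) = 5. P is now [[1, 3, 4], [2]].
Step i=4: Q has 4 at row 2, column 1; remove 2 from row 2 of P and reverse-bump: 2 enters row 1 and ejects 1. So w(4) = 1. P is now [[2, 3, 4]].
Step i=3: Q has 3 at row 1, column 3; remove that cell from P, ejecting 4. So w(3) = 4. P is now [[2, 3]].
Step i=2: Q has 2 at row 1, column 2; remove that cell from P, ejecting 3. So w(2) = 3. P is now [[2]].
Step i=1: Q has 1 at row 1, column 1; remove that cell from P, ejecting 2. So w(1) = 2. P is now [].

So w = 2 3 4 1 5.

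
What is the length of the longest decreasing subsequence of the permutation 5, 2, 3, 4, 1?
3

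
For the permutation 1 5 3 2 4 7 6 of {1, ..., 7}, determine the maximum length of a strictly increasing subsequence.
4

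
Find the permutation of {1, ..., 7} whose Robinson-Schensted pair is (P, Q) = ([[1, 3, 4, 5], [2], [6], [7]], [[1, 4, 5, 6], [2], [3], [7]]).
Reverse the RSK construction: for i from n down to 1, find the cell of Q containing i, remove the entry at that cell from P, and reverse-bump it up through P; the value ejected from row 1 is w(i).

Step i=7: Q has 7 at row 4, column 1; remove 7 from row 4 of P and reverse-bump: 7 enters row 3 and ejects 6; 6 enters row 2 and ejects 2; 2 enters row 1 and ejects 1. So w(7) = 1. P is now [[2, 3, 4, 5], [6], [7]].
Step i=6: Q has 6 at row 1, column 4; remove that cell from P, ejecting 5. So w(6) = 5. P is now [[2, 3, 4], [6], [7]].
Step i=5: Q has 5 at row 1, column 3; remove that cell from P, ejecting 4. So w(5) = 4. P is now [[2, 3], [6], [7]].
Step i=4: Q has 4 at row 1, column 2; remove that cell from P, ejecting 3. So w(4) = 3. P is now [[2], [6], [7]].
Step i=3: Q has 3 at row 3, column 1; remove 7 from row 3 of P and reverse-bump: 7 enters row 2 and ejects 6; 6 enters row 1 and ejects 2. So w(3) = 2. P is now [[6], [7]].
Step i=2: Q has 2 at row 2, column 1; remove 7 from row 2 of P and reverse-bump: 7 enters row 1 and ejects 6. So w(2) = 6. P is now [[7]].
Step i=1: Q has 1 at row 1, column 1; remove that cell from P, ejecting 7. So w(1) = 7. P is now [].

So w = 7 6 2 3 4 5 1.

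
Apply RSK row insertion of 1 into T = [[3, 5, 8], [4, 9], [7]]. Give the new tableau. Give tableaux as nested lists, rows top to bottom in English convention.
In row 1, 1 replaces 3 (the leftmost entry greater than 1); 3 is bumped to row 2. In row 2, 3 replaces 4 (the leftmost entry greater than 3); 4 is bumped to row 3. In row 3, 4 replaces 7 (the leftmost entry greater than 4); 7 is bumped to row 4. 7 starts a new row 4. The new tableau is [[1, 5, 8], [3, 9], [4], [7]].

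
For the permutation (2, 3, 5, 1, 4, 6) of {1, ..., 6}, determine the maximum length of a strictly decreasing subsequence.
2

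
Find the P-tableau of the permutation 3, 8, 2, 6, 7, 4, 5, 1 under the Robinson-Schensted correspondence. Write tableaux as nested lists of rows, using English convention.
Insert 3: appended to row 1. P = [[3]].
Insert 8: appended to row 1. P = [[3, 8]].
Insert 2: 2 bumps 3 from row 1; 3 starts row 2. P = [[2, 8], [3]].
Insert 6: 6 bumps 8 from row 1; 8 appends to row 2. P = [[2, 6], [3, 8]].
Insert 7: appended to row 1. P = [[2, 6, 7], [3, 8]].
Insert 4: 4 bumps 6 from row 1; 6 bumps 8 from row 2; 8 starts row 3. P = [[2, 4, 7], [3, 6], [8]].
Insert 5: 5 bumps 7 from row 1; 7 appends to row 2. P = [[2, 4, 5], [3, 6, 7], [8]].
Insert 1: 1 bumps 2 from row 1; 2 bumps 3 from row 2; 3 bumps 8 from row 3; 8 starts row 4. P = [[1, 4, 5], [2, 6, 7], [3], [8]].

So P = [[1, 4, 5], [2, 6, 7], [3], [8]].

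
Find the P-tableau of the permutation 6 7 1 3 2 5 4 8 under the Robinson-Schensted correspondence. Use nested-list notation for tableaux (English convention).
After inserting 6: P = [[6]].
After inserting 7: P = [[6, 7]].
After inserting 1: P = [[1, 7], [6]].
After inserting 3: P = [[1, 3], [6, 7]].
After inserting 2: P = [[1, 2], [3, 7], [6]].
After inserting 5: P = [[1, 2, 5], [3, 7], [6]].
After inserting 4: P = [[1, 2, 4], [3, 5], [6, 7]].
After inserting 8: P = [[1, 2, 4, 8], [3, 5], [6, 7]].

So P = [[1, 2, 4, 8], [3, 5], [6, 7]].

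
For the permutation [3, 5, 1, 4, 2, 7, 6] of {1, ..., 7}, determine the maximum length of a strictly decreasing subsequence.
3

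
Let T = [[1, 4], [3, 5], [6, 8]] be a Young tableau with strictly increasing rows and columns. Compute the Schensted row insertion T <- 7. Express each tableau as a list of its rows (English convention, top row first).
7 is larger than every entry of row 1, so it is appended to row 1. The new tableau is [[1, 4, 7], [3, 5], [6, 8]].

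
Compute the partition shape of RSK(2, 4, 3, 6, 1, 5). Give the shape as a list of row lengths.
[3, 2, 1]

RSK row insertion gives P = [[1, 3, 5], [2, 6], [4]], which has shape [3, 2, 1].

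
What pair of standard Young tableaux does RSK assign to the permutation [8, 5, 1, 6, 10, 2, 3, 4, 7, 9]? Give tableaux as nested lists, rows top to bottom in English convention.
P = [[1, 2, 3, 4, 7, 9], [5, 6, 10], [8]], Q = [[1, 4, 5, 8, 9, 10], [2, 6, 7], [3]]

Insert each entry of the permutation into P by Schensted row insertion, recording in Q the position of each new cell.

Insert 8: appended to row 1. P = [[8]].
Insert 5: 5 bumps 8 from row 1; 8 starts row 2. P = [[5], [8]].
Insert 1: 1 bumps 5 from row 1; 5 bumps 8 from row 2; 8 starts row 3. P = [[1], [5], [8]].
Insert 6: appended to row 1. P = [[1, 6], [5], [8]].
Insert 10: appended to row 1. P = [[1, 6, 10], [5], [8]].
Insert 2: 2 bumps 6 from row 1; 6 appends to row 2. P = [[1, 2, 10], [5, 6], [8]].
Insert 3: 3 bumps 10 from row 1; 10 appends to row 2. P = [[1, 2, 3], [5, 6, 10], [8]].
Insert 4: appended to row 1. P = [[1, 2, 3, 4], [5, 6, 10], [8]].
Insert 7: appended to row 1. P = [[1, 2, 3, 4, 7], [5, 6, 10], [8]].
Insert 9: appended to row 1. P = [[1, 2, 3, 4, 7, 9], [5, 6, 10], [8]].

So P = [[1, 2, 3, 4, 7, 9], [5, 6, 10], [8]], Q = [[1, 4, 5, 8, 9, 10], [2, 6, 7], [3]].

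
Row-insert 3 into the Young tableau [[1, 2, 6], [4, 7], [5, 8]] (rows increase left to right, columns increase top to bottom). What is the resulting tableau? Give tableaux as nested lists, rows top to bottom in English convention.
In row 1, 3 replaces 6 (the leftmost entry greater than 3); 6 is bumped to row 2. In row 2, 6 replaces 7 (the leftmost entry greater than 6); 7 is bumped to row 3. In row 3, 7 replaces 8 (the leftmost entry greater than 7); 8 is bumped to row 4. 8 starts a new row 4. The new tableau is [[1, 2, 3], [4, 6], [5, 7], [8]].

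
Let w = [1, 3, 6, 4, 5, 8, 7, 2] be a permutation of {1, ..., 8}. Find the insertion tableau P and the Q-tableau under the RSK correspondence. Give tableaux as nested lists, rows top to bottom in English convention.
P = [[1, 2, 4, 5, 7], [3, 8], [6]], Q = [[1, 2, 3, 5, 6], [4, 7], [8]]

Insert each entry of the permutation into P by Schensted row insertion, recording in Q the position of each new cell.

Insert 1: appended to row 1. P = [[1]].
Insert 3: appended to row 1. P = [[1, 3]].
Insert 6: appended to row 1. P = [[1, 3, 6]].
Insert 4: 4 bumps 6 from row 1; 6 starts row 2. P = [[1, 3, 4], [6]].
Insert 5: appended to row 1. P = [[1, 3, 4, 5], [6]].
Insert 8: appended to row 1. P = [[1, 3, 4, 5, 8], [6]].
Insert 7: 7 bumps 8 from row 1; 8 appends to row 2. P = [[1, 3, 4, 5, 7], [6, 8]].
Insert 2: 2 bumps 3 from row 1; 3 bumps 6 from row 2; 6 starts row 3. P = [[1, 2, 4, 5, 7], [3, 8], [6]].

So P = [[1, 2, 4, 5, 7], [3, 8], [6]], Q = [[1, 2, 3, 5, 6], [4, 7], [8]].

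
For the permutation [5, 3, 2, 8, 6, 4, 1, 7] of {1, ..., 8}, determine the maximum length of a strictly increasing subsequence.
3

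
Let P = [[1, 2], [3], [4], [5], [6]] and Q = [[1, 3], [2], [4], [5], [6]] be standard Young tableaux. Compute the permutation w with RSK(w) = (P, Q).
Reverse the RSK construction: for i from n down to 1, find the cell of Q containing i, remove the entry at that cell from P, and reverse-bump it up through P; the value ejected from row 1 is w(i).

Step i=6: Q has 6 at row 5, column 1; remove 6 from row 5 of P and reverse-bump: 6 enters row 4 and ejects 5; 5 enters row 3 and ejects 4; 4 enters row 2 and ejects 3; 3 enters row 1 and ejects 2. So w(6) = 2. P is now [[1, 3], [4], [5], [6]].
Step i=5: Q has 5 at row 4, column 1; remove 6 from row 4 of P and reverse-bump: 6 enters row 3 and ejects 5; 5 enters row 2 and ejects 4; 4 enters row 1 and ejects 3. So w(5) = 3. P is now [[1, 4], [5], [6]].
Step i=4: Q has 4 at row 3, column 1; remove 6 from row 3 of P and reverse-bump: 6 enters row 2 and ejects 5; 5 enters row 1 and ejects 4. So w(4) = 4. P is now [[1, 5], [6]].
Step i=3: Q has 3 at row 1, column 2; remove that cell from P, ejecting 5. So w(3) = 5. P is now [[1], [6]].
Step i=2: Q has 2 at row 2, column 1; remove 6 from row 2 of P and reverse-bump: 6 enters row 1 and ejects 1. So w(2) = 1. P is now [[6]].
Step i=1: Q has 1 at row 1, column 1; remove that cell from P, ejecting 6. So w(1) = 6. P is now [].

So w = 6 1 5 4 3 2.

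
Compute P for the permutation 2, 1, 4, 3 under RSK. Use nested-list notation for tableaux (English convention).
P = [[1, 3], [2, 4]]

Insert 2: appended to row 1. P = [[2]].
Insert 1: 1 bumps 2 from row 1; 2 starts row 2. P = [[1], [2]].
Insert 4: appended to row 1. P = [[1, 4], [2]].
Insert 3: 3 bumps 4 from row 1; 4 appends to row 2. P = [[1, 3], [2, 4]].

So P = [[1, 3], [2, 4]].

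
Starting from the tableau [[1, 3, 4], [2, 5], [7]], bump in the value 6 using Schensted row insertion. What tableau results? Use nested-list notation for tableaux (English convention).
[[1, 3, 4, 6], [2, 5], [7]]

6 is larger than every entry of row 1, so it is appended to row 1. The new tableau is [[1, 3, 4, 6], [2, 5], [7]].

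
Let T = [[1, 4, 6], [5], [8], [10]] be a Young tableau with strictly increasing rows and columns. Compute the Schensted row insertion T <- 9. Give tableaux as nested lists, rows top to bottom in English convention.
9 is larger than every entry of row 1, so it is appended to row 1. The new tableau is [[1, 4, 6, 9], [5], [8], [10]].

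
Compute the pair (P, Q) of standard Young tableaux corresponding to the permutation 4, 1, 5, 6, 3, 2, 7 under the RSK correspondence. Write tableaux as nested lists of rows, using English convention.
P = [[1, 2, 6, 7], [3, 5], [4]], Q = [[1, 3, 4, 7], [2, 5], [6]]

Insert each entry of the permutation into P by Schensted row insertion, recording in Q the position of each new cell.

After inserting 4: P = [[4]].
After inserting 1: P = [[1], [4]].
After inserting 5: P = [[1, 5], [4]].
After inserting 6: P = [[1, 5, 6], [4]].
After inserting 3: P = [[1, 3, 6], [4, 5]].
After inserting 2: P = [[1, 2, 6], [3, 5], [4]].
After inserting 7: P = [[1, 2, 6, 7], [3, 5], [4]].

So P = [[1, 2, 6, 7], [3, 5], [4]], Q = [[1, 3, 4, 7], [2, 5], [6]].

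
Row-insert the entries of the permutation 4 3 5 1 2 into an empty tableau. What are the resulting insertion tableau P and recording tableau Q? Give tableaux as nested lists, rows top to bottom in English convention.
Insert each entry of the permutation into P by Schensted row insertion, recording in Q the position of each new cell.

Insert 4: appended to row 1. P = [[4]].
Insert 3: 3 bumps 4 from row 1; 4 starts row 2. P = [[3], [4]].
Insert 5: appended to row 1. P = [[3, 5], [4]].
Insert 1: 1 bumps 3 from row 1; 3 bumps 4 from row 2; 4 starts row 3. P = [[1, 5], [3], [4]].
Insert 2: 2 bumps 5 from row 1; 5 appends to row 2. P = [[1, 2], [3, 5], [4]].

So P = [[1, 2], [3, 5], [4]], Q = [[1, 3], [2, 5], [4]].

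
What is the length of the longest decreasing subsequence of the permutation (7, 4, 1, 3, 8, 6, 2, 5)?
4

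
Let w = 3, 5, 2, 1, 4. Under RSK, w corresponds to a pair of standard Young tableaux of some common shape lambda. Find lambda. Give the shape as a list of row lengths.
Row-insert each entry into an empty tableau.

After inserting 3: P = [[3]].
After inserting 5: P = [[3, 5]].
After inserting 2: P = [[2, 5], [3]].
After inserting 1: P = [[1, 5], [2], [3]].
After inserting 4: P = [[1, 4], [2, 5], [3]].

The final insertion tableau P = [[1, 4], [2, 5], [3]] has shape [2, 2, 1].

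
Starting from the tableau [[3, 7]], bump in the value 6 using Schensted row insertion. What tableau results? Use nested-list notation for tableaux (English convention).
In row 1, 6 replaces 7 (the leftmost entry greater than 6); 7 is bumped to row 2. 7 starts a new row 2. The new tableau is [[3, 6], [7]].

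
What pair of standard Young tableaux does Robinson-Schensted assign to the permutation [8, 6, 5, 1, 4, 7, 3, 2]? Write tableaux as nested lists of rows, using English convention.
P = [[1, 2, 7], [3], [4], [5], [6], [8]], Q = [[1, 5, 6], [2], [3], [4], [7], [8]]

Insert each entry of the permutation into P by Schensted row insertion, recording in Q the position of each new cell.

Insert 8: appended to row 1. P = [[8]].
Insert 6: 6 bumps 8 from row 1; 8 starts row 2. P = [[6], [8]].
Insert 5: 5 bumps 6 from row 1; 6 bumps 8 from row 2; 8 starts row 3. P = [[5], [6], [8]].
Insert 1: 1 bumps 5 from row 1; 5 bumps 6 from row 2; 6 bumps 8 from row 3; 8 starts row 4. P = [[1], [5], [6], [8]].
Insert 4: appended to row 1. P = [[1, 4], [5], [6], [8]].
Insert 7: appended to row 1. P = [[1, 4, 7], [5], [6], [8]].
Insert 3: 3 bumps 4 from row 1; 4 bumps 5 from row 2; 5 bumps 6 from row 3; 6 bumps 8 from row 4; 8 starts row 5. P = [[1, 3, 7], [4], [5], [6], [8]].
Insert 2: 2 bumps 3 from row 1; 3 bumps 4 from row 2; 4 bumps 5 from row 3; 5 bumps 6 from row 4; 6 bumps 8 from row 5; 8 starts row 6. P = [[1, 2, 7], [3], [4], [5], [6], [8]].

So P = [[1, 2, 7], [3], [4], [5], [6], [8]], Q = [[1, 5, 6], [2], [3], [4], [7], [8]].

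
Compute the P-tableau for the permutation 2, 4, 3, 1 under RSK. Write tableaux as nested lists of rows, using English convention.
P = [[1, 3], [2], [4]]

Insert 2: appended to row 1. P = [[2]].
Insert 4: appended to row 1. P = [[2, 4]].
Insert 3: 3 bumps 4 from row 1; 4 starts row 2. P = [[2, 3], [4]].
Insert 1: 1 bumps 2 from row 1; 2 bumps 4 from row 2; 4 starts row 3. P = [[1, 3], [2], [4]].

So P = [[1, 3], [2], [4]].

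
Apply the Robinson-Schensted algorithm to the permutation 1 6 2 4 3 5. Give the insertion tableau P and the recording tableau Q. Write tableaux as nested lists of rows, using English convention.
Insert each entry of the permutation into P by Schensted row insertion, recording in Q the position of each new cell.

Insert 1: appended to row 1. P = [[1]].
Insert 6: appended to row 1. P = [[1, 6]].
Insert 2: 2 bumps 6 from row 1; 6 starts row 2. P = [[1, 2], [6]].
Insert 4: appended to row 1. P = [[1, 2, 4], [6]].
Insert 3: 3 bumps 4 from row 1; 4 bumps 6 from row 2; 6 starts row 3. P = [[1, 2, 3], [4], [6]].
Insert 5: appended to row 1. P = [[1, 2, 3, 5], [4], [6]].

So P = [[1, 2, 3, 5], [4], [6]], Q = [[1, 2, 4, 6], [3], [5]].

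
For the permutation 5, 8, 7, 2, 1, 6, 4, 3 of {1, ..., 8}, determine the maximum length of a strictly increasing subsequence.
2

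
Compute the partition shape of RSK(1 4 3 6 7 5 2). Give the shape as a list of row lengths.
Row-insert each entry into an empty tableau.

After inserting 1: P = [[1]].
After inserting 4: P = [[1, 4]].
After inserting 3: P = [[1, 3], [4]].
After inserting 6: P = [[1, 3, 6], [4]].
After inserting 7: P = [[1, 3, 6, 7], [4]].
After inserting 5: P = [[1, 3, 5, 7], [4, 6]].
After inserting 2: P = [[1, 2, 5, 7], [3, 6], [4]].

The final insertion tableau P = [[1, 2, 5, 7], [3, 6], [4]] has shape [4, 2, 1].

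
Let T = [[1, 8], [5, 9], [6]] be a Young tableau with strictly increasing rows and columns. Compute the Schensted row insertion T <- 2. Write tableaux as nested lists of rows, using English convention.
[[1, 2], [5, 8], [6, 9]]

In row 1, 2 replaces 8 (the leftmost entry greater than 2); 8 is bumped to row 2. In row 2, 8 replaces 9 (the leftmost entry greater than 8); 9 is bumped to row 3. 9 is appended to row 3. The new tableau is [[1, 2], [5, 8], [6, 9]].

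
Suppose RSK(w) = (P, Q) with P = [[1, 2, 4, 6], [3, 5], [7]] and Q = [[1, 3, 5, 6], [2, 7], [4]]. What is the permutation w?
7 1 3 2 5 6 4

Reverse the RSK construction: for i from n down to 1, find the cell of Q containing i, remove the entry at that cell from P, and reverse-bump it up through P; the value ejected from row 1 is w(i).

Step i=7: Q has 7 at row 2, column 2; remove 5 from row 2 of P and reverse-bump: 5 enters row 1 and ejects 4. So w(7) = 4. P is now [[1, 2, 5, 6], [3], [7]].
Step i=6: Q has 6 at row 1, column 4; remove that cell from P, ejecting 6. So w(6) = 6. P is now [[1, 2, 5], [3], [7]].
Step i=5: Q has 5 at row 1, column 3; remove that cell from P, ejecting 5. So w(5) = 5. P is now [[1, 2], [3], [7]].
Step i=4: Q has 4 at row 3, column 1; remove 7 from row 3 of P and reverse-bump: 7 enters row 2 and ejects 3; 3 enters row 1 and ejects 2. So w(4) = 2. P is now [[1, 3], [7]].
Step i=3: Q has 3 at row 1, column 2; remove that cell from P, ejecting 3. So w(3) = 3. P is now [[1], [7]].
Step i=2: Q has 2 at row 2, column 1; remove 7 from row 2 of P and reverse-bump: 7 enters row 1 and ejects 1. So w(2) = 1. P is now [[7]].
Step i=1: Q has 1 at row 1, column 1; remove that cell from P, ejecting 7. So w(1) = 7. P is now [].

So w = 7 1 3 2 5 6 4.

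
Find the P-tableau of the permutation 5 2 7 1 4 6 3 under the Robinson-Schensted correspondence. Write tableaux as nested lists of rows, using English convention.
Insert 5: appended to row 1. P = [[5]].
Insert 2: 2 bumps 5 from row 1; 5 starts row 2. P = [[2], [5]].
Insert 7: appended to row 1. P = [[2, 7], [5]].
Insert 1: 1 bumps 2 from row 1; 2 bumps 5 from row 2; 5 starts row 3. P = [[1, 7], [2], [5]].
Insert 4: 4 bumps 7 from row 1; 7 appends to row 2. P = [[1, 4], [2, 7], [5]].
Insert 6: appended to row 1. P = [[1, 4, 6], [2, 7], [5]].
Insert 3: 3 bumps 4 from row 1; 4 bumps 7 from row 2; 7 appends to row 3. P = [[1, 3, 6], [2, 4], [5, 7]].

So P = [[1, 3, 6], [2, 4], [5, 7]].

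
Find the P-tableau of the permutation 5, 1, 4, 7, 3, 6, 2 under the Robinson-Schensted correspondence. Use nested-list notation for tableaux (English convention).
P = [[1, 2, 6], [3, 7], [4], [5]]

After inserting 5: P = [[5]].
After inserting 1: P = [[1], [5]].
After inserting 4: P = [[1, 4], [5]].
After inserting 7: P = [[1, 4, 7], [5]].
After inserting 3: P = [[1, 3, 7], [4], [5]].
After inserting 6: P = [[1, 3, 6], [4, 7], [5]].
After inserting 2: P = [[1, 2, 6], [3, 7], [4], [5]].

So P = [[1, 2, 6], [3, 7], [4], [5]].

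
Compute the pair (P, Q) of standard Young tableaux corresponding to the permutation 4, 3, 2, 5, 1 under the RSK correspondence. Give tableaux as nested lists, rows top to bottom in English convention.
Insert each entry of the permutation into P by Schensted row insertion, recording in Q the position of each new cell.

After inserting 4: P = [[4]].
After inserting 3: P = [[3], [4]].
After inserting 2: P = [[2], [3], [4]].
After inserting 5: P = [[2, 5], [3], [4]].
After inserting 1: P = [[1, 5], [2], [3], [4]].

So P = [[1, 5], [2], [3], [4]], Q = [[1, 4], [2], [3], [5]].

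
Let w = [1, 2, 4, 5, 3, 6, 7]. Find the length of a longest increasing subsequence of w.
6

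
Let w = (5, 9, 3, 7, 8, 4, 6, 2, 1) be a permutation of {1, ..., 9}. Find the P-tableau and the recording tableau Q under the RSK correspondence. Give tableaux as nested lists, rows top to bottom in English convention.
Insert each entry of the permutation into P by Schensted row insertion, recording in Q the position of each new cell.

Insert 5: appended to row 1. P = [[5]].
Insert 9: appended to row 1. P = [[5, 9]].
Insert 3: 3 bumps 5 from row 1; 5 starts row 2. P = [[3, 9], [5]].
Insert 7: 7 bumps 9 from row 1; 9 appends to row 2. P = [[3, 7], [5, 9]].
Insert 8: appended to row 1. P = [[3, 7, 8], [5, 9]].
Insert 4: 4 bumps 7 from row 1; 7 bumps 9 from row 2; 9 starts row 3. P = [[3, 4, 8], [5, 7], [9]].
Insert 6: 6 bumps 8 from row 1; 8 appends to row 2. P = [[3, 4, 6], [5, 7, 8], [9]].
Insert 2: 2 bumps 3 from row 1; 3 bumps 5 from row 2; 5 bumps 9 from row 3; 9 starts row 4. P = [[2, 4, 6], [3, 7, 8], [5], [9]].
Insert 1: 1 bumps 2 from row 1; 2 bumps 3 from row 2; 3 bumps 5 from row 3; 5 bumps 9 from row 4; 9 starts row 5. P = [[1, 4, 6], [2, 7, 8], [3], [5], [9]].

So P = [[1, 4, 6], [2, 7, 8], [3], [5], [9]], Q = [[1, 2, 5], [3, 4, 7], [6], [8], [9]].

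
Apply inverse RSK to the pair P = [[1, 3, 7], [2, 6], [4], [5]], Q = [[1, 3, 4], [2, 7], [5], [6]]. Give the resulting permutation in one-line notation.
Reverse the RSK construction: for i from n down to 1, find the cell of Q containing i, remove the entry at that cell from P, and reverse-bump it up through P; the value ejected from row 1 is w(i).

Step i=7: Q has 7 at row 2, column 2; remove 6 from row 2 of P and reverse-bump: 6 enters row 1 and ejects 3. So w(7) = 3. P is now [[1, 6, 7], [2], [4], [5]].
Step i=6: Q has 6 at row 4, column 1; remove 5 from row 4 of P and reverse-bump: 5 enters row 3 and ejects 4; 4 enters row 2 and ejects 2; 2 enters row 1 and ejects 1. So w(6) = 1. P is now [[2, 6, 7], [4], [5]].
Step i=5: Q has 5 at row 3, column 1; remove 5 from row 3 of P and reverse-bump: 5 enters row 2 and ejects 4; 4 enters row 1 and ejects 2. So w(5) = 2. P is now [[4, 6, 7], [5]].
Step i=4: Q has 4 at row 1, column 3; remove that cell from P, ejecting 7. So w(4) = 7. P is now [[4, 6], [5]].
Step i=3: Q has 3 at row 1, column 2; remove that cell from P, ejecting 6. So w(3) = 6. P is now [[4], [5]].
Step i=2: Q has 2 at row 2, column 1; remove 5 from row 2 of P and reverse-bump: 5 enters row 1 and ejects 4. So w(2) = 4. P is now [[5]].
Step i=1: Q has 1 at row 1, column 1; remove that cell from P, ejecting 5. So w(1) = 5. P is now [].

So w = 5 4 6 7 2 1 3.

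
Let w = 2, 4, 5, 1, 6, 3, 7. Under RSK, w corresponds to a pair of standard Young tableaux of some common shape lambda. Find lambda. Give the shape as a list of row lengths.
[5, 2]

Row-insert each entry into an empty tableau.

After inserting 2: P = [[2]].
After inserting 4: P = [[2, 4]].
After inserting 5: P = [[2, 4, 5]].
After inserting 1: P = [[1, 4, 5], [2]].
After inserting 6: P = [[1, 4, 5, 6], [2]].
After inserting 3: P = [[1, 3, 5, 6], [2, 4]].
After inserting 7: P = [[1, 3, 5, 6, 7], [2, 4]].

The final insertion tableau P = [[1, 3, 5, 6, 7], [2, 4]] has shape [5, 2].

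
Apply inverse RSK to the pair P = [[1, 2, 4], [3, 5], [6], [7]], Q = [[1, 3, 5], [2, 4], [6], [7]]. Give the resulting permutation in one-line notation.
3 1 7 2 6 5 4

Reverse the RSK construction: for i from n down to 1, find the cell of Q containing i, remove the entry at that cell from P, and reverse-bump it up through P; the value ejected from row 1 is w(i).

Step i=7: Q has 7 at row 4, column 1; remove 7 from row 4 of P and reverse-bump: 7 enters row 3 and ejects 6; 6 enters row 2 and ejects 5; 5 enters row 1 and ejects 4. So w(7) = 4. P is now [[1, 2, 5], [3, 6], [7]].
Step i=6: Q has 6 at row 3, column 1; remove 7 from row 3 of P and reverse-bump: 7 enters row 2 and ejects 6; 6 enters row 1 and ejects 5. So w(6) = 5. P is now [[1, 2, 6], [3, 7]].
Step i=5: Q has 5 at row 1, column 3; remove that cell from P, ejecting 6. So w(5) = 6. P is now [[1, 2], [3, 7]].
Step i=4: Q has 4 at row 2, column 2; remove 7 from row 2 of P and reverse-bump: 7 enters row 1 and ejects 2. So w(4) = 2. P is now [[1, 7], [3]].
Step i=3: Q has 3 at row 1, column 2; remove that cell from P, ejecting 7. So w(3) = 7. P is now [[1], [3]].
Step i=2: Q has 2 at row 2, column 1; remove 3 from row 2 of P and reverse-bump: 3 enters row 1 and ejects 1. So w(2) = 1. P is now [[3]].
Step i=1: Q has 1 at row 1, column 1; remove that cell from P, ejecting 3. So w(1) = 3. P is now [].

So w = 3 1 7 2 6 5 4.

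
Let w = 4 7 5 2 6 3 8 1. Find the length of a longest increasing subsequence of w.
4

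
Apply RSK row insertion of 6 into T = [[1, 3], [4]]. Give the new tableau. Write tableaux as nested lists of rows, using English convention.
6 is larger than every entry of row 1, so it is appended to row 1. The new tableau is [[1, 3, 6], [4]].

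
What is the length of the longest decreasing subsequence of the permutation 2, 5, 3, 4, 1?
3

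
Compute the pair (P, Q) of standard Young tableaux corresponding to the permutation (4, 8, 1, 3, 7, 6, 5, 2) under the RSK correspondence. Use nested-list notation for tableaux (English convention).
Insert each entry of the permutation into P by Schensted row insertion, recording in Q the position of each new cell.

After inserting 4: P = [[4]].
After inserting 8: P = [[4, 8]].
After inserting 1: P = [[1, 8], [4]].
After inserting 3: P = [[1, 3], [4, 8]].
After inserting 7: P = [[1, 3, 7], [4, 8]].
After inserting 6: P = [[1, 3, 6], [4, 7], [8]].
After inserting 5: P = [[1, 3, 5], [4, 6], [7], [8]].
After inserting 2: P = [[1, 2, 5], [3, 6], [4], [7], [8]].

So P = [[1, 2, 5], [3, 6], [4], [7], [8]], Q = [[1, 2, 5], [3, 4], [6], [7], [8]].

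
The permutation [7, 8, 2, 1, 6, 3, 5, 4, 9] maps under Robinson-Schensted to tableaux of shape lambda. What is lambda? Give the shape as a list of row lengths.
[4, 2, 2, 1]

Row-insert each entry into an empty tableau.

After inserting 7: P = [[7]].
After inserting 8: P = [[7, 8]].
After inserting 2: P = [[2, 8], [7]].
After inserting 1: P = [[1, 8], [2], [7]].
After inserting 6: P = [[1, 6], [2, 8], [7]].
After inserting 3: P = [[1, 3], [2, 6], [7, 8]].
After inserting 5: P = [[1, 3, 5], [2, 6], [7, 8]].
After inserting 4: P = [[1, 3, 4], [2, 5], [6, 8], [7]].
After inserting 9: P = [[1, 3, 4, 9], [2, 5], [6, 8], [7]].

The final insertion tableau P = [[1, 3, 4, 9], [2, 5], [6, 8], [7]] has shape [4, 2, 2, 1].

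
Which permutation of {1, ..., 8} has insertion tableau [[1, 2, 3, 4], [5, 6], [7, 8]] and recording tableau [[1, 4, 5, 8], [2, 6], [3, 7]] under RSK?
7 5 1 2 8 6 3 4

Reverse the RSK construction: for i from n down to 1, find the cell of Q containing i, remove the entry at that cell from P, and reverse-bump it up through P; the value ejected from row 1 is w(i).

Step i=8: Q has 8 at row 1, column 4; remove that cell from P, ejecting 4. So w(8) = 4. P is now [[1, 2, 3], [5, 6], [7, 8]].
Step i=7: Q has 7 at row 3, column 2; remove 8 from row 3 of P and reverse-bump: 8 enters row 2 and ejects 6; 6 enters row 1 and ejects 3. So w(7) = 3. P is now [[1, 2, 6], [5, 8], [7]].
Step i=6: Q has 6 at row 2, column 2; remove 8 from row 2 of P and reverse-bump: 8 enters row 1 and ejects 6. So w(6) = 6. P is now [[1, 2, 8], [5], [7]].
Step i=5: Q has 5 at row 1, column 3; remove that cell from P, ejecting 8. So w(5) = 8. P is now [[1, 2], [5], [7]].
Step i=4: Q has 4 at row 1, column 2; remove that cell from P, ejecting 2. So w(4) = 2. P is now [[1], [5], [7]].
Step i=3: Q has 3 at row 3, column 1; remove 7 from row 3 of P and reverse-bump: 7 enters row 2 and ejects 5; 5 enters row 1 and ejects 1. So w(3) = 1. P is now [[5], [7]].
Step i=2: Q has 2 at row 2, column 1; remove 7 from row 2 of P and reverse-bump: 7 enters row 1 and ejects 5. So w(2) = 5. P is now [[7]].
Step i=1: Q has 1 at row 1, column 1; remove that cell from P, ejecting 7. So w(1) = 7. P is now [].

So w = 7 5 1 2 8 6 3 4.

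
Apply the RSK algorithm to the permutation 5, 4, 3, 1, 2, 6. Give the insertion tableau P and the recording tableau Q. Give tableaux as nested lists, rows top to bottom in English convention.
P = [[1, 2, 6], [3], [4], [5]], Q = [[1, 5, 6], [2], [3], [4]]

Insert each entry of the permutation into P by Schensted row insertion, recording in Q the position of each new cell.

Insert 5: appended to row 1. P = [[5]], Q = [[1]].
Insert 4: 4 bumps 5 from row 1; 5 starts row 2. P = [[4], [5]], Q = [[1], [2]].
Insert 3: 3 bumps 4 from row 1; 4 bumps 5 from row 2; 5 starts row 3. P = [[3], [4], [5]], Q = [[1], [2], [3]].
Insert 1: 1 bumps 3 from row 1; 3 bumps 4 from row 2; 4 bumps 5 from row 3; 5 starts row 4. P = [[1], [3], [4], [5]], Q = [[1], [2], [3], [4]].
Insert 2: appended to row 1. P = [[1, 2], [3], [4], [5]], Q = [[1, 5], [2], [3], [4]].
Insert 6: appended to row 1. P = [[1, 2, 6], [3], [4], [5]], Q = [[1, 5, 6], [2], [3], [4]].

So P = [[1, 2, 6], [3], [4], [5]], Q = [[1, 5, 6], [2], [3], [4]].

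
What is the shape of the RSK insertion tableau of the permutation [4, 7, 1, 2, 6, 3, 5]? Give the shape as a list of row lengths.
Row-insert each entry into an empty tableau.

After inserting 4: P = [[4]].
After inserting 7: P = [[4, 7]].
After inserting 1: P = [[1, 7], [4]].
After inserting 2: P = [[1, 2], [4, 7]].
After inserting 6: P = [[1, 2, 6], [4, 7]].
After inserting 3: P = [[1, 2, 3], [4, 6], [7]].
After inserting 5: P = [[1, 2, 3, 5], [4, 6], [7]].

The final insertion tableau P = [[1, 2, 3, 5], [4, 6], [7]] has shape [4, 2, 1].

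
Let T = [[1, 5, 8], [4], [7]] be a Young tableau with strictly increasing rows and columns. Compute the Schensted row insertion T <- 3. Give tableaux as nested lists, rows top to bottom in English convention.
[[1, 3, 8], [4, 5], [7]]

In row 1, 3 replaces 5 (the leftmost entry greater than 3); 5 is bumped to row 2. 5 is appended to row 2. The new tableau is [[1, 3, 8], [4, 5], [7]].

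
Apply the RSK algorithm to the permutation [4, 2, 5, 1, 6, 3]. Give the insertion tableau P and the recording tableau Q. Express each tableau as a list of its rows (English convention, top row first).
Insert each entry of the permutation into P by Schensted row insertion, recording in Q the position of each new cell.

After inserting 4: P = [[4]].
After inserting 2: P = [[2], [4]].
After inserting 5: P = [[2, 5], [4]].
After inserting 1: P = [[1, 5], [2], [4]].
After inserting 6: P = [[1, 5, 6], [2], [4]].
After inserting 3: P = [[1, 3, 6], [2, 5], [4]].

So P = [[1, 3, 6], [2, 5], [4]], Q = [[1, 3, 5], [2, 6], [4]].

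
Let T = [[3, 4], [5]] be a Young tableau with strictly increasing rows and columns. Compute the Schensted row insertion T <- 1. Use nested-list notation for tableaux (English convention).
[[1, 4], [3], [5]]

In row 1, 1 replaces 3 (the leftmost entry greater than 1); 3 is bumped to row 2. In row 2, 3 replaces 5 (the leftmost entry greater than 3); 5 is bumped to row 3. 5 starts a new row 3. The new tableau is [[1, 4], [3], [5]].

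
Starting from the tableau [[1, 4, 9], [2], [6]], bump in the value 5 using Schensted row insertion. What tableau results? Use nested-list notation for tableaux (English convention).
[[1, 4, 5], [2, 9], [6]]

In row 1, 5 replaces 9 (the leftmost entry greater than 5); 9 is bumped to row 2. 9 is appended to row 2. The new tableau is [[1, 4, 5], [2, 9], [6]].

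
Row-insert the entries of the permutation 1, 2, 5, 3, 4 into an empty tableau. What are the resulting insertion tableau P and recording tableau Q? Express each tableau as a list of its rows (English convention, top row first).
P = [[1, 2, 3, 4], [5]], Q = [[1, 2, 3, 5], [4]]

Insert each entry of the permutation into P by Schensted row insertion, recording in Q the position of each new cell.

Insert 1: appended to row 1. P = [[1]].
Insert 2: appended to row 1. P = [[1, 2]].
Insert 5: appended to row 1. P = [[1, 2, 5]].
Insert 3: 3 bumps 5 from row 1; 5 starts row 2. P = [[1, 2, 3], [5]].
Insert 4: appended to row 1. P = [[1, 2, 3, 4], [5]].

So P = [[1, 2, 3, 4], [5]], Q = [[1, 2, 3, 5], [4]].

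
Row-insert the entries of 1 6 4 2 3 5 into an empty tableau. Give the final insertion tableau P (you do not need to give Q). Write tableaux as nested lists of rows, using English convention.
After inserting 1: P = [[1]].
After inserting 6: P = [[1, 6]].
After inserting 4: P = [[1, 4], [6]].
After inserting 2: P = [[1, 2], [4], [6]].
After inserting 3: P = [[1, 2, 3], [4], [6]].
After inserting 5: P = [[1, 2, 3, 5], [4], [6]].

So P = [[1, 2, 3, 5], [4], [6]].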